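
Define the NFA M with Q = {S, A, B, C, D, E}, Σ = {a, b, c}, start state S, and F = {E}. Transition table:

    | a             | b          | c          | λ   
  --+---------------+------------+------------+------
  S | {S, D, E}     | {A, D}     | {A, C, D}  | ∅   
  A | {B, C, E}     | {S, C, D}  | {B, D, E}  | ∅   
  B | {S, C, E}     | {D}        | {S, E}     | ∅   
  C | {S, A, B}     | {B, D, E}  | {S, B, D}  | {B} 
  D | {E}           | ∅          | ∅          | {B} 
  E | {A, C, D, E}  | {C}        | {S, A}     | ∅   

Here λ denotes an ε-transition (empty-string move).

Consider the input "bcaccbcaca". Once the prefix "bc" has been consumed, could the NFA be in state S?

Start in {S}.
Read 'b': S→{A, D}; union {A, D}; ε-closure = {A, B, D}.
Read 'c': A→{B, D, E}, B→{S, E}, D→∅; now {S, B, D, E}.
State S is in {S, B, D, E}.

Yes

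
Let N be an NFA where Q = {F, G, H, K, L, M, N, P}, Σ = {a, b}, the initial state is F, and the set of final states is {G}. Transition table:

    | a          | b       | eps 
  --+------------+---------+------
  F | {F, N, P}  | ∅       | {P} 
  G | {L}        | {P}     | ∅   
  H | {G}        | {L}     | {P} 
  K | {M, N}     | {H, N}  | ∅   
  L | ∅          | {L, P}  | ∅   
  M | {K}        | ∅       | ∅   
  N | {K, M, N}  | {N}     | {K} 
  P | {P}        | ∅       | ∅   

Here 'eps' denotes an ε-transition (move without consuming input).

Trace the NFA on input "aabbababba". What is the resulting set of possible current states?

Start: ε-closure({F}) = {F, P}.
Read 'a': {F, P} → {F, K, N, P}.
Read 'a': {F, K, N, P} → {F, K, M, N, P}.
Read 'b': {F, K, M, N, P} → {H, K, N, P}.
Read 'b': {H, K, N, P} → {H, K, L, N, P}.
Read 'a': {H, K, L, N, P} → {G, K, M, N, P}.
Read 'b': {G, K, M, N, P} → {H, K, N, P}.
Read 'a': {H, K, N, P} → {G, K, M, N, P}.
Read 'b': {G, K, M, N, P} → {H, K, N, P}.
Read 'b': {H, K, N, P} → {H, K, L, N, P}.
Read 'a': {H, K, L, N, P} → {G, K, M, N, P}.

{G, K, M, N, P}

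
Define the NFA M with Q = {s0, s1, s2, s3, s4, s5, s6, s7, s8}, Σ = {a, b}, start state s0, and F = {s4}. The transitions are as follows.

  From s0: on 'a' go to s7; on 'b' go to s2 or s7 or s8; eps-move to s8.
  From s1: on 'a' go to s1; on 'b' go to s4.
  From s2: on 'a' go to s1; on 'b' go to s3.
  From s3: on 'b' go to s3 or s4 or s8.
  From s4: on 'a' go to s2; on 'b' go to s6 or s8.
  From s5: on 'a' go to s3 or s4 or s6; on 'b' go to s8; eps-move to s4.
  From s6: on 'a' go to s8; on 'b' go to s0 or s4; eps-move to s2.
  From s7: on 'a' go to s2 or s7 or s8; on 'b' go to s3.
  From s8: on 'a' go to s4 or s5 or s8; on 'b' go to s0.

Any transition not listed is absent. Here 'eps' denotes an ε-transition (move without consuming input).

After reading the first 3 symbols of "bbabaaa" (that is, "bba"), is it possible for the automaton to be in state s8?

Yes

Start: ε-closure({s0}) = {s0, s8}.
Read 'b': s0→{s2, s7, s8}, s8→{s0}; now {s0, s2, s7, s8}.
Read 'b': s0→{s2, s7, s8}, s2→{s3}, s7→{s3}, s8→{s0}; now {s0, s2, s3, s7, s8}.
Read 'a': s0→{s7}, s2→{s1}, s3→∅, s7→{s2, s7, s8}, s8→{s4, s5, s8}; now {s1, s2, s4, s5, s7, s8}.
State s8 is in {s1, s2, s4, s5, s7, s8}.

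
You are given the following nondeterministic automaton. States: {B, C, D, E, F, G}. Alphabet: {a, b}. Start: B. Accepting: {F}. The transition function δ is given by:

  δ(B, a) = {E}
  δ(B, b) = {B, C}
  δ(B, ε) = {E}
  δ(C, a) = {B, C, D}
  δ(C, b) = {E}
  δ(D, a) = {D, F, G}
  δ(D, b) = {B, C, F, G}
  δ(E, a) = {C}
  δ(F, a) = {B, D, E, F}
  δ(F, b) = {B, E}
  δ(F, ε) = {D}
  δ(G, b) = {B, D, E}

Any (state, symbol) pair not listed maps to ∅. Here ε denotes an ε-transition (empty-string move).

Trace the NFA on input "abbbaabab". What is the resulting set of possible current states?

Start: ε-closure({B}) = {B, E}.
Read 'a': B→{E}, E→{C}; now {C, E}.
Read 'b': C→{E}, E→∅; now {E}.
Read 'b': E→∅; now ∅.
The set is empty and remains empty for the remaining 6 symbols.

∅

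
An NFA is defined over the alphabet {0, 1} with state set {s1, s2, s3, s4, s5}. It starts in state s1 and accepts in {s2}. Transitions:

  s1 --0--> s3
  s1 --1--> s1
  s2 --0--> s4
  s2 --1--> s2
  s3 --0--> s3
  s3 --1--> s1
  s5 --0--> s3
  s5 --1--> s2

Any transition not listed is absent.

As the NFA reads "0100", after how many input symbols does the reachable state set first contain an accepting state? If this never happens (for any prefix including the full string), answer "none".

Start in {s1}.
Read '0': {s1} → {s3}.
Read '1': {s3} → {s1}.
Read '0': {s1} → {s3}.
Read '0': {s3} → {s3}.
No reachable set along the way intersects F.

none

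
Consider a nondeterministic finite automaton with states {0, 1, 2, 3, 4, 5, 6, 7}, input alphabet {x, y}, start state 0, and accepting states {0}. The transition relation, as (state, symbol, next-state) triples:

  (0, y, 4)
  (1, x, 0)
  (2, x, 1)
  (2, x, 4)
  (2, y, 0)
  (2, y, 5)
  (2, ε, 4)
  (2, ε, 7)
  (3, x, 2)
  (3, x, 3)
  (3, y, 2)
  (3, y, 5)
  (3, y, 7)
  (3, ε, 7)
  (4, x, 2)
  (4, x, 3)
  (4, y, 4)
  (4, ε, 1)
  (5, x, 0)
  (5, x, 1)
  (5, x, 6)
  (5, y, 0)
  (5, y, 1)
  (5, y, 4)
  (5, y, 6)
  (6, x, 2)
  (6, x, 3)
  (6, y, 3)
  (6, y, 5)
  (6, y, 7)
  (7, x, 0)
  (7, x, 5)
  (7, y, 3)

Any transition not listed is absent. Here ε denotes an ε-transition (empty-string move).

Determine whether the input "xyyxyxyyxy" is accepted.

No

Start in {0}.
Read 'x': {0} → ∅.
The set is empty and remains empty for the remaining 9 symbols.
The final set ∅ contains no accepting state.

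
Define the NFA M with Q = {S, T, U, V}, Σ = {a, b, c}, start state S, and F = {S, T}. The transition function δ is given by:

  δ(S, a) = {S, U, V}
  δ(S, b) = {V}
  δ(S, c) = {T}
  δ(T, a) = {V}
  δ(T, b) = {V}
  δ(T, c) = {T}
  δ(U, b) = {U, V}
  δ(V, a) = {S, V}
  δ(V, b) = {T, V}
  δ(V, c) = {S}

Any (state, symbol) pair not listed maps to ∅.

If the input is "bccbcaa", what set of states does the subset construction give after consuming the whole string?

Start in {S}.
Read 'b': {S} → {V}.
Read 'c': {V} → {S}.
Read 'c': {S} → {T}.
Read 'b': {T} → {V}.
Read 'c': {V} → {S}.
Read 'a': {S} → {S, U, V}.
Read 'a': {S, U, V} → {S, U, V}.

{S, U, V}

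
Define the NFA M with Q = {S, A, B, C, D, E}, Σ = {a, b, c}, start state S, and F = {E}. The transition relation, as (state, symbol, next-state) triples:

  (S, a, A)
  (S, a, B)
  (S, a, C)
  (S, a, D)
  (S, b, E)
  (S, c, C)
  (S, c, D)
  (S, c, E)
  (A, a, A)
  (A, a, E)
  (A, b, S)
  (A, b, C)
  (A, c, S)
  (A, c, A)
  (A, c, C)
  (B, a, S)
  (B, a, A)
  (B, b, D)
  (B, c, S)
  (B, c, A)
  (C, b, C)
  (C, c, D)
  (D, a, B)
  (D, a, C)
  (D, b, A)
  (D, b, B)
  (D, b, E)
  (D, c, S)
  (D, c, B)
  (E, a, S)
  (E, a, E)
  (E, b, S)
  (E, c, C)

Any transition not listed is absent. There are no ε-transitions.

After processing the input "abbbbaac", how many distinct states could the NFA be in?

6

Start in {S}.
Read 'a': S→{A, B, C, D}; now {A, B, C, D}.
Read 'b': A→{S, C}, B→{D}, C→{C}, D→{A, B, E}; now {S, A, B, C, D, E}.
Read 'b': S→{E}, A→{S, C}, B→{D}, C→{C}, D→{A, B, E}, E→{S}; now {S, A, B, C, D, E}.
Read 'b': S→{E}, A→{S, C}, B→{D}, C→{C}, D→{A, B, E}, E→{S}; now {S, A, B, C, D, E}.
Read 'b': S→{E}, A→{S, C}, B→{D}, C→{C}, D→{A, B, E}, E→{S}; now {S, A, B, C, D, E}.
Read 'a': S→{A, B, C, D}, A→{A, E}, B→{S, A}, C→∅, D→{B, C}, E→{S, E}; now {S, A, B, C, D, E}.
Read 'a': S→{A, B, C, D}, A→{A, E}, B→{S, A}, C→∅, D→{B, C}, E→{S, E}; now {S, A, B, C, D, E}.
Read 'c': S→{C, D, E}, A→{S, A, C}, B→{S, A}, C→{D}, D→{S, B}, E→{C}; now {S, A, B, C, D, E}.
That set has 6 states.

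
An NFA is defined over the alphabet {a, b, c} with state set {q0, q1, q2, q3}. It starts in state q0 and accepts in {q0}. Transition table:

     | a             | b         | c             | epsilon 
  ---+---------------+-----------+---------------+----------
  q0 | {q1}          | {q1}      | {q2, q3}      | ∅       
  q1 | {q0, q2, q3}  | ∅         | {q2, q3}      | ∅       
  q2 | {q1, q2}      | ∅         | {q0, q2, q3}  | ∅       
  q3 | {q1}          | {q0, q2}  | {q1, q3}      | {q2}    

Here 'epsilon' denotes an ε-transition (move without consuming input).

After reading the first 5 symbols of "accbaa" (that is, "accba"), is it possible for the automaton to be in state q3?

Start in {q0}.
Read 'a': q0→{q1}; now {q1}.
Read 'c': q1→{q2, q3}; now {q2, q3}.
Read 'c': q2→{q0, q2, q3}, q3→{q1, q3}; now {q0, q1, q2, q3}.
Read 'b': q0→{q1}, q1→∅, q2→∅, q3→{q0, q2}; now {q0, q1, q2}.
Read 'a': q0→{q1}, q1→{q0, q2, q3}, q2→{q1, q2}; now {q0, q1, q2, q3}.
State q3 is in {q0, q1, q2, q3}.

Yes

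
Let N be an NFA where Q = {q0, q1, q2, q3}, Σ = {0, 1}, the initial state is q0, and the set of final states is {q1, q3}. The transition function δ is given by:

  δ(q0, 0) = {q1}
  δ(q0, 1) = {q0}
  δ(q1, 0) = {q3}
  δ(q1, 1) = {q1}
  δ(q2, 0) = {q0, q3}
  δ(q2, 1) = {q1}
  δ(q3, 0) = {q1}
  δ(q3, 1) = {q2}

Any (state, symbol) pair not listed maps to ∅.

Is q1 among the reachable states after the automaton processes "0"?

Start in {q0}.
Read '0': {q0} → {q1}.
State q1 is in {q1}.

Yes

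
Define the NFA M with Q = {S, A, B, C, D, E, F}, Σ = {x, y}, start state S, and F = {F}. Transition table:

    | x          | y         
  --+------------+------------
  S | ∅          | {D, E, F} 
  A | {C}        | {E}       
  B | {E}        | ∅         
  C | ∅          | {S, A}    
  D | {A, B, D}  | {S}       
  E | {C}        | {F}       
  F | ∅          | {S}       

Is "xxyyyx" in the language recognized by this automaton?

No

Start in {S}.
Read 'x': S→∅; now ∅.
The set is empty and remains empty for the remaining 5 symbols.
The final set ∅ contains no accepting state.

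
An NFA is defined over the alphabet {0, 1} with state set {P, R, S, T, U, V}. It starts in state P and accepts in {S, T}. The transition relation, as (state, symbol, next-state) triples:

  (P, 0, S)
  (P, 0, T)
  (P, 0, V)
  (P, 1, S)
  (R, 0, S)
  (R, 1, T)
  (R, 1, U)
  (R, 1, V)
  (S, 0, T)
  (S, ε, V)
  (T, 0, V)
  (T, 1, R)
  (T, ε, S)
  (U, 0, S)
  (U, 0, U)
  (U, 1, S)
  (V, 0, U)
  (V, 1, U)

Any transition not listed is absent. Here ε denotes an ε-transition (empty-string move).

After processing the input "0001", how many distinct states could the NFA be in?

4

Start in {P}.
Read '0': P→{S, T, V}; now {S, T, V}.
Read '0': S→{T}, T→{V}, V→{U}; union {T, U, V}; ε-closure = {S, T, U, V}.
Read '0': S→{T}, T→{V}, U→{S, U}, V→{U}; now {S, T, U, V}.
Read '1': S→∅, T→{R}, U→{S}, V→{U}; union {R, S, U}; ε-closure = {R, S, U, V}.
That set has 4 states.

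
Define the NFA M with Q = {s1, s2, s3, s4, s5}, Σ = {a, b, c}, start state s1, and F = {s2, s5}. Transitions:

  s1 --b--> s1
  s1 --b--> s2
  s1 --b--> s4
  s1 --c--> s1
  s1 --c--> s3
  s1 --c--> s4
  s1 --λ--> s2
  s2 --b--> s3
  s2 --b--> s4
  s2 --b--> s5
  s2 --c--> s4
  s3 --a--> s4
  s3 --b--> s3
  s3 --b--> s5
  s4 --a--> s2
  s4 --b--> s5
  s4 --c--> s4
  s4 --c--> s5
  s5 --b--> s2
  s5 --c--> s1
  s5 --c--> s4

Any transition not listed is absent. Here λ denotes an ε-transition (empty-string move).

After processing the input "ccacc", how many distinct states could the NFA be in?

Start: ε-closure({s1}) = {s1, s2}.
Read 'c': {s1, s2} → {s1, s2, s3, s4}.
Read 'c': {s1, s2, s3, s4} → {s1, s2, s3, s4, s5}.
Read 'a': {s1, s2, s3, s4, s5} → {s2, s4}.
Read 'c': {s2, s4} → {s4, s5}.
Read 'c': {s4, s5} → {s1, s2, s4, s5}.
That set has 4 states.

4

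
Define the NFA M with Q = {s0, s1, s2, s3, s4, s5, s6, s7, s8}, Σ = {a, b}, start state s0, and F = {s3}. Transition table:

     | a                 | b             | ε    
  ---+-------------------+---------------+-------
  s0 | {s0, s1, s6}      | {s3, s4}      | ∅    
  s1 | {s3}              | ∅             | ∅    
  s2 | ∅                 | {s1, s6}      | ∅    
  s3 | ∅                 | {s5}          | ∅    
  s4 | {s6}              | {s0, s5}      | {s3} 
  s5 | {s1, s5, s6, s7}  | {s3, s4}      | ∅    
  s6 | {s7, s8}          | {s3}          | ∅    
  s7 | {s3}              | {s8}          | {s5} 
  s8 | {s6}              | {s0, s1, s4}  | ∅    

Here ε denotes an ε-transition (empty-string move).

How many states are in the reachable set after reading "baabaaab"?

Start in {s0}.
Read 'b': {s0} → {s3, s4}.
Read 'a': {s3, s4} → {s6}.
Read 'a': {s6} → {s5, s7, s8}.
Read 'b': {s5, s7, s8} → {s0, s1, s3, s4, s8}.
Read 'a': {s0, s1, s3, s4, s8} → {s0, s1, s3, s6}.
Read 'a': {s0, s1, s3, s6} → {s0, s1, s3, s5, s6, s7, s8}.
Read 'a': {s0, s1, s3, s5, s6, s7, s8} → {s0, s1, s3, s5, s6, s7, s8}.
Read 'b': {s0, s1, s3, s5, s6, s7, s8} → {s0, s1, s3, s4, s5, s8}.
That set has 6 states.

6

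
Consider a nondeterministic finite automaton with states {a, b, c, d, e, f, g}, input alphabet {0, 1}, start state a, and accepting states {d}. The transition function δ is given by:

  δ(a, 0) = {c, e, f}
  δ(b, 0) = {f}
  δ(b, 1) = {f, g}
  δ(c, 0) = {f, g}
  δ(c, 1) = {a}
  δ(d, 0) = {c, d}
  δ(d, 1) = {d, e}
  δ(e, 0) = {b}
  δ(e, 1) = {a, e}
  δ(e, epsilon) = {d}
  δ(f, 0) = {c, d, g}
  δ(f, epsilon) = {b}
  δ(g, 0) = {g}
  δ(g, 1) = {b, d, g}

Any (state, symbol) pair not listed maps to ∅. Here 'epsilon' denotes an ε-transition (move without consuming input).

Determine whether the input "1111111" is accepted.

No

Start in {a}.
Read '1': {a} → ∅.
The set is empty and remains empty for the remaining 6 symbols.
The final set ∅ contains no accepting state.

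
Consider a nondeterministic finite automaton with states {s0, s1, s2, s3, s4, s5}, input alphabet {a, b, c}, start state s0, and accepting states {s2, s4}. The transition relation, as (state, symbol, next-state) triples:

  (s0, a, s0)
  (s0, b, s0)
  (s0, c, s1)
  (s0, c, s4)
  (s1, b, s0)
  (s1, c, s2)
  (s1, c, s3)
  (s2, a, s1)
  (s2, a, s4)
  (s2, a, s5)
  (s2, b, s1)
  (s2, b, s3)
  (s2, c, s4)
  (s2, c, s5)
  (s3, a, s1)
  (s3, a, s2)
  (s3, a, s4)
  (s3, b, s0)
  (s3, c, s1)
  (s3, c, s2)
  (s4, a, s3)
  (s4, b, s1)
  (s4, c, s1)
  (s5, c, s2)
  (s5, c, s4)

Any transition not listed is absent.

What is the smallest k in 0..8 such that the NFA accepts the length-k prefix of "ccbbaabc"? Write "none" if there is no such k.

1

Start in {s0}.
Read 'c': s0→{s1, s4}; now {s1, s4}.
None of the earlier sets intersect F, but {s1, s4} does.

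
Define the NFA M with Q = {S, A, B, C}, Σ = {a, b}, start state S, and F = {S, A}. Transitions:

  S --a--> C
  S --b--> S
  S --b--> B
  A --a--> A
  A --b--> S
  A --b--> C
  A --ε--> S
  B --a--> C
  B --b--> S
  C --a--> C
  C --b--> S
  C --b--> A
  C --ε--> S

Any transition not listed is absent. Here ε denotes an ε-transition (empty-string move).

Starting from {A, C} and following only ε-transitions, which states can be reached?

Begin with {A, C}.
ε-move A → S; add S.

{S, A, C}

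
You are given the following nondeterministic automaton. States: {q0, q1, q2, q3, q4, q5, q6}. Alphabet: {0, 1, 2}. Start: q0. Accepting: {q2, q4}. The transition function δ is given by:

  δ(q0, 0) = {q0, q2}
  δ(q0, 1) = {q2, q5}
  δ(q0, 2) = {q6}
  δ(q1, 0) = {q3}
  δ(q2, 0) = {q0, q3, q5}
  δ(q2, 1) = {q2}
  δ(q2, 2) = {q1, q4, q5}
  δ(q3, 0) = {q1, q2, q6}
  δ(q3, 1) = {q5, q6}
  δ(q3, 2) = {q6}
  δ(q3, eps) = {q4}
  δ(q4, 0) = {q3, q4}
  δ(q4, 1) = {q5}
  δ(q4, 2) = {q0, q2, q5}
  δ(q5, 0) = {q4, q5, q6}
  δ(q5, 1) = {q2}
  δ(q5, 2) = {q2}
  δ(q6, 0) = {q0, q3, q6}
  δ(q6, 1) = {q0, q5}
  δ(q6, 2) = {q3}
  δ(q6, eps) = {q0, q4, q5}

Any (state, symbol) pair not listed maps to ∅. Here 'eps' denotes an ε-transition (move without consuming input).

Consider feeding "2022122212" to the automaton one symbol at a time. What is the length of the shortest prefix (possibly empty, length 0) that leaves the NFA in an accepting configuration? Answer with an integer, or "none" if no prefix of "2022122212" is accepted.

1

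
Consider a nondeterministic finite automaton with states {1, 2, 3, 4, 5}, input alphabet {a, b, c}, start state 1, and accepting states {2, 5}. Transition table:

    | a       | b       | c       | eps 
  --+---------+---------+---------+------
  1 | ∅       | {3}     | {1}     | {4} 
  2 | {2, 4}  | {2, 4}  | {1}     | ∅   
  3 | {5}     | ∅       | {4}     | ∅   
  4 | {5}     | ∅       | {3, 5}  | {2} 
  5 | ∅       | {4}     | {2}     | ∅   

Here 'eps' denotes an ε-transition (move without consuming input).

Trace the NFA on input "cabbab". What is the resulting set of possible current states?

{2, 4}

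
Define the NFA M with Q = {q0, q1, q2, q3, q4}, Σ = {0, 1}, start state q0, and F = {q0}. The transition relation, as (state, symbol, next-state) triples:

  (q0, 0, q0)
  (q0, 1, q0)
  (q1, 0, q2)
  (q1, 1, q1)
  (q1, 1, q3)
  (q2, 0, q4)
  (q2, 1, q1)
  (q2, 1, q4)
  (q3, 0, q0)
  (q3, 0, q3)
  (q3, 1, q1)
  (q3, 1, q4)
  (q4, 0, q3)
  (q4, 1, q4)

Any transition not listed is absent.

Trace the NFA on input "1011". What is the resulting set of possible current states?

{q0}

Start in {q0}.
Read '1': q0→{q0}; now {q0}.
Read '0': q0→{q0}; now {q0}.
Read '1': q0→{q0}; now {q0}.
Read '1': q0→{q0}; now {q0}.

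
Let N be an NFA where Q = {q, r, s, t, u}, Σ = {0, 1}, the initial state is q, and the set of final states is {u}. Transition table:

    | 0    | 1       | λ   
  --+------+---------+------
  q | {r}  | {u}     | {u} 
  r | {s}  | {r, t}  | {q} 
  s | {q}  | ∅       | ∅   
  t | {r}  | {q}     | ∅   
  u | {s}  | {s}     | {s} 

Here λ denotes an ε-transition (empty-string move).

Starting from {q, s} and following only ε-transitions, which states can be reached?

Begin with {q, s}.
ε-move q → u; add u.

{q, s, u}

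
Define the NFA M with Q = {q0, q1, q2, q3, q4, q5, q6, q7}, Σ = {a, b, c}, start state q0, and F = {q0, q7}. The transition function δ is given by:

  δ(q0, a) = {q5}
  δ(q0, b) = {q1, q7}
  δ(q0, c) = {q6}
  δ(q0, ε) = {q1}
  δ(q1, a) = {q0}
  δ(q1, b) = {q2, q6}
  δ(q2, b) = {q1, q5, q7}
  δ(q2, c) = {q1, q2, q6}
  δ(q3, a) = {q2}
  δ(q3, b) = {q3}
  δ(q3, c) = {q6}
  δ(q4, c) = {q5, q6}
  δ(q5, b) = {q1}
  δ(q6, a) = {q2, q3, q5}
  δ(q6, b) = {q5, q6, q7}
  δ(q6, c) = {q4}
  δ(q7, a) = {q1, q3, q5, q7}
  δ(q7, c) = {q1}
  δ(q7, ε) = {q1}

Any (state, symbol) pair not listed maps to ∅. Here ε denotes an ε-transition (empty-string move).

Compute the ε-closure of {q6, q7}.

{q1, q6, q7}

Begin with {q6, q7}.
ε-move q7 → q1; add q1.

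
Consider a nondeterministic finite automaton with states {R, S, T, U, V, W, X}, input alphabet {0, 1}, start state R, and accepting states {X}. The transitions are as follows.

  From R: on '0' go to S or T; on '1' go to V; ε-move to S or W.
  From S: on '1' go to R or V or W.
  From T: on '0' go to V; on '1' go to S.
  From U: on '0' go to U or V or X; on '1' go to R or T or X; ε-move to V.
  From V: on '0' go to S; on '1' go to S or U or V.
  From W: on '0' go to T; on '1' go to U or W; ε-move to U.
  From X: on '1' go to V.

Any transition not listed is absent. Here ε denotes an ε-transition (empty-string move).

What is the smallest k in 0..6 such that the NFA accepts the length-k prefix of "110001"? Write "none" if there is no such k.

1

Start: ε-closure({R}) = {R, S, U, V, W}.
Read '1': {R, S, U, V, W} → {R, S, T, U, V, W, X}.
None of the earlier sets intersect F, but {R, S, T, U, V, W, X} does.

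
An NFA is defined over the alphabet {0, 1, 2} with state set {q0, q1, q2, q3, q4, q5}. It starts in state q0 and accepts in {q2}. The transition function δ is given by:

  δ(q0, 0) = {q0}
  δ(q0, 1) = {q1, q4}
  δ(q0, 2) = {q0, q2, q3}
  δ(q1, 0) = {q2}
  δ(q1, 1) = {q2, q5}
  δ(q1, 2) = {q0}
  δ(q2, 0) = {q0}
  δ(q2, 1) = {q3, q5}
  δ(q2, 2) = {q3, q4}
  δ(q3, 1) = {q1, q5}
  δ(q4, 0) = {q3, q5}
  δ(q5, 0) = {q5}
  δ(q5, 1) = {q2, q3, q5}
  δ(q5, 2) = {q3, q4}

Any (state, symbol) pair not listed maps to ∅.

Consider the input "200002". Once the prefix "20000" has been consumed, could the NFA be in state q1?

No

Start in {q0}.
Read '2': q0→{q0, q2, q3}; now {q0, q2, q3}.
Read '0': q0→{q0}, q2→{q0}, q3→∅; now {q0}.
Read '0': q0→{q0}; now {q0}.
Read '0': q0→{q0}; now {q0}.
Read '0': q0→{q0}; now {q0}.
State q1 is not in {q0}.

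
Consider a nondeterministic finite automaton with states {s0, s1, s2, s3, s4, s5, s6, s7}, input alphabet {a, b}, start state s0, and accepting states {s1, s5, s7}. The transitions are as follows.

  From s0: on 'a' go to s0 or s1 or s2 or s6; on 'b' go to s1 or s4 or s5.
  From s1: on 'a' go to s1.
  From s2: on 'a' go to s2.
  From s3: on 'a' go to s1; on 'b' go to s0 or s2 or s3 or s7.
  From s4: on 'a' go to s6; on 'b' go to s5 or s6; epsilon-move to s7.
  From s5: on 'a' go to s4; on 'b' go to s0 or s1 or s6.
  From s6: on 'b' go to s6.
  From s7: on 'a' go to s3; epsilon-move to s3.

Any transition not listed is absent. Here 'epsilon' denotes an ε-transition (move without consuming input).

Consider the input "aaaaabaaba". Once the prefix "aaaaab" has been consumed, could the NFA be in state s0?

No

Start in {s0}.
Read 'a': {s0} → {s0, s1, s2, s6}.
Read 'a': {s0, s1, s2, s6} → {s0, s1, s2, s6}.
Read 'a': {s0, s1, s2, s6} → {s0, s1, s2, s6}.
Read 'a': {s0, s1, s2, s6} → {s0, s1, s2, s6}.
Read 'a': {s0, s1, s2, s6} → {s0, s1, s2, s6}.
Read 'b': {s0, s1, s2, s6} → {s1, s3, s4, s5, s6, s7}.
State s0 is not in {s1, s3, s4, s5, s6, s7}.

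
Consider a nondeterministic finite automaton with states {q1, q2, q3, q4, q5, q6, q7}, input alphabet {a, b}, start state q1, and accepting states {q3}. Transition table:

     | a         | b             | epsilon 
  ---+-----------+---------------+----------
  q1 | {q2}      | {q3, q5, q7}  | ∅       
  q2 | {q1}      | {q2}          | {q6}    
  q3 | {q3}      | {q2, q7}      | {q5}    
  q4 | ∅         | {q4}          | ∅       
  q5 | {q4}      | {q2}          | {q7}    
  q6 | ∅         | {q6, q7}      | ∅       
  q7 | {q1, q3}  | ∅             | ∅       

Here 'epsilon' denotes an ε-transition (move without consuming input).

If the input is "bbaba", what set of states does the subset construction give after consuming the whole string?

Start in {q1}.
Read 'b': q1→{q3, q5, q7}; now {q3, q5, q7}.
Read 'b': q3→{q2, q7}, q5→{q2}, q7→∅; union {q2, q7}; ε-closure = {q2, q6, q7}.
Read 'a': q2→{q1}, q6→∅, q7→{q1, q3}; union {q1, q3}; ε-closure = {q1, q3, q5, q7}.
Read 'b': q1→{q3, q5, q7}, q3→{q2, q7}, q5→{q2}, q7→∅; union {q2, q3, q5, q7}; ε-closure = {q2, q3, q5, q6, q7}.
Read 'a': q2→{q1}, q3→{q3}, q5→{q4}, q6→∅, q7→{q1, q3}; union {q1, q3, q4}; ε-closure = {q1, q3, q4, q5, q7}.

{q1, q3, q4, q5, q7}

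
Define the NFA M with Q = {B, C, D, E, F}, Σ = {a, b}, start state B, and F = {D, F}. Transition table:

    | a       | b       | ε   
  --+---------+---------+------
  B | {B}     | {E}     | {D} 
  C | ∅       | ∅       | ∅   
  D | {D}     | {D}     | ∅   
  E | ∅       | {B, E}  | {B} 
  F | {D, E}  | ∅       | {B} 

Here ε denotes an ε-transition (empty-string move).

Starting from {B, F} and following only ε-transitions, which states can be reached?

{B, D, F}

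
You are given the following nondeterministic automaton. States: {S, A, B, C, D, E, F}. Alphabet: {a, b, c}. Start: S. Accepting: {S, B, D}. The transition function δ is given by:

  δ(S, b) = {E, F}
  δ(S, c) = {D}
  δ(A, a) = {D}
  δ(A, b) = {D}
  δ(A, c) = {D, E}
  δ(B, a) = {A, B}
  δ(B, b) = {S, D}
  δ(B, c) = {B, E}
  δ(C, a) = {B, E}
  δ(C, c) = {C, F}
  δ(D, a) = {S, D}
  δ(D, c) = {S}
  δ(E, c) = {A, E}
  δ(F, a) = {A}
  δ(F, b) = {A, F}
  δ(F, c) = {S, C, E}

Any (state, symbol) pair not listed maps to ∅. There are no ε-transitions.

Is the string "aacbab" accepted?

No

Start in {S}.
Read 'a': S→∅; now ∅.
The set is empty and remains empty for the remaining 5 symbols.
The final set ∅ contains no accepting state.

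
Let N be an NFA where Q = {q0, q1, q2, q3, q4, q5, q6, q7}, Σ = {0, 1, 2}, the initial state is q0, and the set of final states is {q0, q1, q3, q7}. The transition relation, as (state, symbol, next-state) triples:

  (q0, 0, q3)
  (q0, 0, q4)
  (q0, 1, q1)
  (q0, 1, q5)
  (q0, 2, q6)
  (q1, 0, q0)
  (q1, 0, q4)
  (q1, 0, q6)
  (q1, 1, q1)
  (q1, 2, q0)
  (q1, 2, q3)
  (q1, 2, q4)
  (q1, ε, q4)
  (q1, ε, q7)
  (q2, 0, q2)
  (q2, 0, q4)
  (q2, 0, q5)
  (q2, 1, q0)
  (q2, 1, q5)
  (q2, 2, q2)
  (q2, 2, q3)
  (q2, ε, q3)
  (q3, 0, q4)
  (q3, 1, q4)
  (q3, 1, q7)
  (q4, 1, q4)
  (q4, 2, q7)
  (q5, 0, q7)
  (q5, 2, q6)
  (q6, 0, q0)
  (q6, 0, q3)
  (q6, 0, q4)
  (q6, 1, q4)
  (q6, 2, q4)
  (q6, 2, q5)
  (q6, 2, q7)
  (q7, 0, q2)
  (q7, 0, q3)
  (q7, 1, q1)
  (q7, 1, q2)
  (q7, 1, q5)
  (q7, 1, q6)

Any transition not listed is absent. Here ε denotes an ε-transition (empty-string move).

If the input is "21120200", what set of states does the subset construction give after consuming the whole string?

{q2, q3, q4, q5, q7}

Start in {q0}.
Read '2': {q0} → {q6}.
Read '1': {q6} → {q4}.
Read '1': {q4} → {q4}.
Read '2': {q4} → {q7}.
Read '0': {q7} → {q2, q3}.
Read '2': {q2, q3} → {q2, q3}.
Read '0': {q2, q3} → {q2, q3, q4, q5}.
Read '0': {q2, q3, q4, q5} → {q2, q3, q4, q5, q7}.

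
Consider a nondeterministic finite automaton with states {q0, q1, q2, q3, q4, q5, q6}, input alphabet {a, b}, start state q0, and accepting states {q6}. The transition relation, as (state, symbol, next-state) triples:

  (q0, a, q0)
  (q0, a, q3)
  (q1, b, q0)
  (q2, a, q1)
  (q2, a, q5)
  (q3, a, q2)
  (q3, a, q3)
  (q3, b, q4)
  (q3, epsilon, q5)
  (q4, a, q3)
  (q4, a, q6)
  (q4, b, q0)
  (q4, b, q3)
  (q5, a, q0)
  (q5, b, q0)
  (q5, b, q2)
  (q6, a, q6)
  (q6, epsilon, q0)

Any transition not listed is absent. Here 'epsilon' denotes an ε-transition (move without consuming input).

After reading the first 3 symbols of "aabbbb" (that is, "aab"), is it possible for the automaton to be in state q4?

Yes

Start in {q0}.
Read 'a': q0→{q0, q3}; union {q0, q3}; ε-closure = {q0, q3, q5}.
Read 'a': q0→{q0, q3}, q3→{q2, q3}, q5→{q0}; union {q0, q2, q3}; ε-closure = {q0, q2, q3, q5}.
Read 'b': q0→∅, q2→∅, q3→{q4}, q5→{q0, q2}; now {q0, q2, q4}.
State q4 is in {q0, q2, q4}.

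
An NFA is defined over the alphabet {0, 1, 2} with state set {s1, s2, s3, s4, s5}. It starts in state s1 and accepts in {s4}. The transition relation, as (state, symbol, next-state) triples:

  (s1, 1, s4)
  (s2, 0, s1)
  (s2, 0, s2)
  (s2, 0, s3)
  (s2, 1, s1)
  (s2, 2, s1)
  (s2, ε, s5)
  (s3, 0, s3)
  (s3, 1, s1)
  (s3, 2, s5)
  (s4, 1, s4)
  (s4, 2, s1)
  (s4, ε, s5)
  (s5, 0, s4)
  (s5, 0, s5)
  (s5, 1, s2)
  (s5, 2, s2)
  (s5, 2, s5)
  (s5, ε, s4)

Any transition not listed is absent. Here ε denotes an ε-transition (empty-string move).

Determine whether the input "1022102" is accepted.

Yes

Start in {s1}.
Read '1': {s1} → {s4, s5}.
Read '0': {s4, s5} → {s4, s5}.
Read '2': {s4, s5} → {s1, s2, s4, s5}.
Read '2': {s1, s2, s4, s5} → {s1, s2, s4, s5}.
Read '1': {s1, s2, s4, s5} → {s1, s2, s4, s5}.
Read '0': {s1, s2, s4, s5} → {s1, s2, s3, s4, s5}.
Read '2': {s1, s2, s3, s4, s5} → {s1, s2, s4, s5}.
The final set {s1, s2, s4, s5} contains the accepting state s4.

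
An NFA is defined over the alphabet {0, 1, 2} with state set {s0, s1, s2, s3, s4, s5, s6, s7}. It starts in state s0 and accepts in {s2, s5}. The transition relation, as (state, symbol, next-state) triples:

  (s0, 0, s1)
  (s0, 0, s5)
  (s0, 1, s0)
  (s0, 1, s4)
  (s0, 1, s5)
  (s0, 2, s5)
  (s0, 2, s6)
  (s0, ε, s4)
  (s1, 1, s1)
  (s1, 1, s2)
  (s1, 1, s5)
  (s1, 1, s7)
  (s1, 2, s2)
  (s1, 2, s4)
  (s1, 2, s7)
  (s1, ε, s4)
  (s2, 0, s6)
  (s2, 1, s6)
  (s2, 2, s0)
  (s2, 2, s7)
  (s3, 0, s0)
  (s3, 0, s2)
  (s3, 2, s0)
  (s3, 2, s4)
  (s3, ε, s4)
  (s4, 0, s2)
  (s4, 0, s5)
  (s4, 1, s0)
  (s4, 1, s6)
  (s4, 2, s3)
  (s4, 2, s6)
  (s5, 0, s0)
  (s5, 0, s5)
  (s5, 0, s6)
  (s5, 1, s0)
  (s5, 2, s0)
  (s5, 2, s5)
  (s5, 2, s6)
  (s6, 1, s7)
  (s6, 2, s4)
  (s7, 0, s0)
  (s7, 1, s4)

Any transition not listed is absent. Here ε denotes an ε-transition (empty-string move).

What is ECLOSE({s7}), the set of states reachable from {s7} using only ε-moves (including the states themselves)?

Begin with {s7}.
No ε-moves leave this set, so the closure equals the set itself.

{s7}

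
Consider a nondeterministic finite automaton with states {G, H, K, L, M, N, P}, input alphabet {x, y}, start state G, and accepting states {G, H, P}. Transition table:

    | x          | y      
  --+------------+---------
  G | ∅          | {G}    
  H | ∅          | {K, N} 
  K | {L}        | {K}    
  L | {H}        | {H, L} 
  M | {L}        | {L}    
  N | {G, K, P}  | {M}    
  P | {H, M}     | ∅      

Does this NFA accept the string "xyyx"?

Start in {G}.
Read 'x': G→∅; now ∅.
The set is empty and remains empty for the remaining 3 symbols.
The final set ∅ contains no accepting state.

No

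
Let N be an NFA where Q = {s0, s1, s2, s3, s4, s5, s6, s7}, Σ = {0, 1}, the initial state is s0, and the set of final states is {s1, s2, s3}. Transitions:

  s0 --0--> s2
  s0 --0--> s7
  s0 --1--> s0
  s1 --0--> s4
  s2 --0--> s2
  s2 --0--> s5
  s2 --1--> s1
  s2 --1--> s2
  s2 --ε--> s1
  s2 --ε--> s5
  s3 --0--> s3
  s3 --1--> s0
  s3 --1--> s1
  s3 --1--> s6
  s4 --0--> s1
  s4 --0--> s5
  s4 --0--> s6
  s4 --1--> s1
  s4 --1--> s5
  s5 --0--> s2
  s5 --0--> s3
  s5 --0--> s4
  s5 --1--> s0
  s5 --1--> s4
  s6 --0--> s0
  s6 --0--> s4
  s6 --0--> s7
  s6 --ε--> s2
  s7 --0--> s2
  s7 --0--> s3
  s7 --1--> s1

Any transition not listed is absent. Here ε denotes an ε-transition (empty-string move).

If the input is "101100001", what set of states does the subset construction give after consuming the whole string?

Start in {s0}.
Read '1': s0→{s0}; now {s0}.
Read '0': s0→{s2, s7}; union {s2, s7}; ε-closure = {s1, s2, s5, s7}.
Read '1': s1→∅, s2→{s1, s2}, s5→{s0, s4}, s7→{s1}; union {s0, s1, s2, s4}; ε-closure = {s0, s1, s2, s4, s5}.
Read '1': s0→{s0}, s1→∅, s2→{s1, s2}, s4→{s1, s5}, s5→{s0, s4}; now {s0, s1, s2, s4, s5}.
Read '0': s0→{s2, s7}, s1→{s4}, s2→{s2, s5}, s4→{s1, s5, s6}, s5→{s2, s3, s4}; now {s1, s2, s3, s4, s5, s6, s7}.
Read '0': s1→{s4}, s2→{s2, s5}, s3→{s3}, s4→{s1, s5, s6}, s5→{s2, s3, s4}, s6→{s0, s4, s7}, s7→{s2, s3}; now {s0, s1, s2, s3, s4, s5, s6, s7}.
Read '0': s0→{s2, s7}, s1→{s4}, s2→{s2, s5}, s3→{s3}, s4→{s1, s5, s6}, s5→{s2, s3, s4}, s6→{s0, s4, s7}, s7→{s2, s3}; now {s0, s1, s2, s3, s4, s5, s6, s7}.
Read '0': s0→{s2, s7}, s1→{s4}, s2→{s2, s5}, s3→{s3}, s4→{s1, s5, s6}, s5→{s2, s3, s4}, s6→{s0, s4, s7}, s7→{s2, s3}; now {s0, s1, s2, s3, s4, s5, s6, s7}.
Read '1': s0→{s0}, s1→∅, s2→{s1, s2}, s3→{s0, s1, s6}, s4→{s1, s5}, s5→{s0, s4}, s6→∅, s7→{s1}; now {s0, s1, s2, s4, s5, s6}.

{s0, s1, s2, s4, s5, s6}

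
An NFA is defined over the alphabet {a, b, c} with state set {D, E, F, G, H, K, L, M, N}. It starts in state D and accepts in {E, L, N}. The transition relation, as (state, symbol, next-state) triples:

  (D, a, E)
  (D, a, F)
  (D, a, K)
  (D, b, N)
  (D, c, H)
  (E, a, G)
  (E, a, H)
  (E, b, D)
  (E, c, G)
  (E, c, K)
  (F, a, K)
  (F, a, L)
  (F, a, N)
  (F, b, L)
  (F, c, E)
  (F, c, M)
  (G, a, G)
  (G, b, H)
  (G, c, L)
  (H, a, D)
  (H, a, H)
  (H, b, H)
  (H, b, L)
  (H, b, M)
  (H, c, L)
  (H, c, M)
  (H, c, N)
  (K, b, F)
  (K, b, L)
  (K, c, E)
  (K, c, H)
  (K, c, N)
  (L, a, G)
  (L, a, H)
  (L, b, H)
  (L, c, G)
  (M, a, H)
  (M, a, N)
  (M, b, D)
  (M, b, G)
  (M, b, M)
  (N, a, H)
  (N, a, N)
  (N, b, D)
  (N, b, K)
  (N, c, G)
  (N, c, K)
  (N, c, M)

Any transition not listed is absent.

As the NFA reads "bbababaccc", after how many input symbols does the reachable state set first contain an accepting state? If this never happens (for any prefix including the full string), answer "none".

1

Start in {D}.
Read 'b': D→{N}; now {N}.
None of the earlier sets intersect F, but {N} does.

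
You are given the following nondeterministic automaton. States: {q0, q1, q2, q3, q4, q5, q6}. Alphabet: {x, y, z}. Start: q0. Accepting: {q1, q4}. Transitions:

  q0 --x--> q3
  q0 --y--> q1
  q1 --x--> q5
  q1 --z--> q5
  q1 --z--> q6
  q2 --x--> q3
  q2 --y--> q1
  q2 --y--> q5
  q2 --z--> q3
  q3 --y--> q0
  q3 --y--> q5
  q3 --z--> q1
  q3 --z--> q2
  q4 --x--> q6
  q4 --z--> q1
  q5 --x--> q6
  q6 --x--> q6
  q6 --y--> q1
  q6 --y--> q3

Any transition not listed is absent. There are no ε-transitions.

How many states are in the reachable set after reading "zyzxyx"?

Start in {q0}.
Read 'z': q0→∅; now ∅.
The set is empty and remains empty for the remaining 5 symbols.
That set has 0 states.

0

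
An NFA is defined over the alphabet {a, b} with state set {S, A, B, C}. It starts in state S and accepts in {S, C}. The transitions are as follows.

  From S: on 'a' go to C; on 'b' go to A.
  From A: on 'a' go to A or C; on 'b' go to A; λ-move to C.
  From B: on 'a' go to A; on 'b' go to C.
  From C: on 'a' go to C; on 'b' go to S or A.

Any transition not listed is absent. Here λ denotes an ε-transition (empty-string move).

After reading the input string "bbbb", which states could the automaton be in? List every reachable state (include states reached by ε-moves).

Start in {S}.
Read 'b': S→{A}; union {A}; ε-closure = {A, C}.
Read 'b': A→{A}, C→{S, A}; union {S, A}; ε-closure = {S, A, C}.
Read 'b': S→{A}, A→{A}, C→{S, A}; union {S, A}; ε-closure = {S, A, C}.
Read 'b': S→{A}, A→{A}, C→{S, A}; union {S, A}; ε-closure = {S, A, C}.

{S, A, C}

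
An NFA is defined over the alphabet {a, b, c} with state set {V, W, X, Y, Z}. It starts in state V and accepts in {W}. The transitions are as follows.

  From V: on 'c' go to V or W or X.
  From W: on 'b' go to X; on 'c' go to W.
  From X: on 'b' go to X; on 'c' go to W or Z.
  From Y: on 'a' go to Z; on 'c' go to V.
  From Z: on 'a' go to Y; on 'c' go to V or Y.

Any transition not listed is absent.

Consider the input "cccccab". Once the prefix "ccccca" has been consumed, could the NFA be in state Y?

Yes

Start in {V}.
Read 'c': {V} → {V, W, X}.
Read 'c': {V, W, X} → {V, W, X, Z}.
Read 'c': {V, W, X, Z} → {V, W, X, Y, Z}.
Read 'c': {V, W, X, Y, Z} → {V, W, X, Y, Z}.
Read 'c': {V, W, X, Y, Z} → {V, W, X, Y, Z}.
Read 'a': {V, W, X, Y, Z} → {Y, Z}.
State Y is in {Y, Z}.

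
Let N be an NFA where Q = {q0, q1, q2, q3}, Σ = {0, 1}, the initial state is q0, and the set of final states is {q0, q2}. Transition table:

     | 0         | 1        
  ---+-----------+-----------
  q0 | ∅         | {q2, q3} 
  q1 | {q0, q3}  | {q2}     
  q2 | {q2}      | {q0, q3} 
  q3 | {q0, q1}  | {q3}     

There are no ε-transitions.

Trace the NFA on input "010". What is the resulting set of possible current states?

∅

Start in {q0}.
Read '0': q0→∅; now ∅.
The set is empty and remains empty for the remaining 2 symbols.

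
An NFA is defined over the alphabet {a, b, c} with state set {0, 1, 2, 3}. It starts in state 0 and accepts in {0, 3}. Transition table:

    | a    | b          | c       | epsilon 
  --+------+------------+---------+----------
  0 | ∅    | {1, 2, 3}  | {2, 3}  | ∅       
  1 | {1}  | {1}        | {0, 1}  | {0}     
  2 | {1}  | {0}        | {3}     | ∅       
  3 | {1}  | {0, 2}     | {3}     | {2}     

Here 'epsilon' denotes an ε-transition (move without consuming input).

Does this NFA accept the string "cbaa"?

Yes

Start in {0}.
Read 'c': 0→{2, 3}; now {2, 3}.
Read 'b': 2→{0}, 3→{0, 2}; now {0, 2}.
Read 'a': 0→∅, 2→{1}; union {1}; ε-closure = {0, 1}.
Read 'a': 0→∅, 1→{1}; union {1}; ε-closure = {0, 1}.
The final set {0, 1} contains the accepting state 0.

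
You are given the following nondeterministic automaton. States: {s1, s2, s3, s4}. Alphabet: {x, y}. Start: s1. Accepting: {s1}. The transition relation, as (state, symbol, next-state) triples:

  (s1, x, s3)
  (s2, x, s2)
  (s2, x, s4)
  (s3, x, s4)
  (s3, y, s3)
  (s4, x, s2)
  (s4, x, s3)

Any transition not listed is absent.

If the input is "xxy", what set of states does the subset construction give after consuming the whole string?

∅

Start in {s1}.
Read 'x': {s1} → {s3}.
Read 'x': {s3} → {s4}.
Read 'y': {s4} → ∅.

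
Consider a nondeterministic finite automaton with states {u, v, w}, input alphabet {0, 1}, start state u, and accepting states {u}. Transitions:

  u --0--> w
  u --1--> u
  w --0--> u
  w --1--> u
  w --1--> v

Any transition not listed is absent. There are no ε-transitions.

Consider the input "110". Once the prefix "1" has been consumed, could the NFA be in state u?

Start in {u}.
Read '1': {u} → {u}.
State u is in {u}.

Yes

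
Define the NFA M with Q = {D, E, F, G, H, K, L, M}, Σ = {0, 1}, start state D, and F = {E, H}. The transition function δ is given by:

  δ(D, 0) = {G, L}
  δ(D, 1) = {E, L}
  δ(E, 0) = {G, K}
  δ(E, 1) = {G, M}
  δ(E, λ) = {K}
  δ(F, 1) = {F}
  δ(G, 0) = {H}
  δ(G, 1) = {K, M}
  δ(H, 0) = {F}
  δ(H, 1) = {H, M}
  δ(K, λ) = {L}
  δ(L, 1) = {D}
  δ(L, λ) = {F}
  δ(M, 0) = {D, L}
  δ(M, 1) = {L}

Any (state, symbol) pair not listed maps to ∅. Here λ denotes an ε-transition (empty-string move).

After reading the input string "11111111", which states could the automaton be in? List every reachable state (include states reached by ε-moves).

{D, E, F, G, K, L, M}

Start in {D}.
Read '1': {D} → {E, F, K, L}.
Read '1': {E, F, K, L} → {D, F, G, M}.
Read '1': {D, F, G, M} → {E, F, K, L, M}.
Read '1': {E, F, K, L, M} → {D, F, G, L, M}.
Read '1': {D, F, G, L, M} → {D, E, F, K, L, M}.
Read '1': {D, E, F, K, L, M} → {D, E, F, G, K, L, M}.
Read '1': {D, E, F, G, K, L, M} → {D, E, F, G, K, L, M}.
Read '1': {D, E, F, G, K, L, M} → {D, E, F, G, K, L, M}.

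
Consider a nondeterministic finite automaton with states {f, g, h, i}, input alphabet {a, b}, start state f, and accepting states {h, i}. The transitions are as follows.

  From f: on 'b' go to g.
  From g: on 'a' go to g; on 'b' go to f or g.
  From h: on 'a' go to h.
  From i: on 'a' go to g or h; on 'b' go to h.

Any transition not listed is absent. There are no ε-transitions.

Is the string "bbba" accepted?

Start in {f}.
Read 'b': {f} → {g}.
Read 'b': {g} → {f, g}.
Read 'b': {f, g} → {f, g}.
Read 'a': {f, g} → {g}.
The final set {g} contains no accepting state.

No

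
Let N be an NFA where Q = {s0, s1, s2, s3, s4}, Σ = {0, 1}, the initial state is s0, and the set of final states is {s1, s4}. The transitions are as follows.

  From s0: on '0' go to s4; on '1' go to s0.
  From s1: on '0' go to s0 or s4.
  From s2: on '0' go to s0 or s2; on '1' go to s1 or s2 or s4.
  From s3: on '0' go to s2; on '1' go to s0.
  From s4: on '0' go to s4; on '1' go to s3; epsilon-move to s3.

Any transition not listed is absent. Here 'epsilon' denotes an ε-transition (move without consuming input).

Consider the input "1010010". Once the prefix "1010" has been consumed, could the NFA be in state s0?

Start in {s0}.
Read '1': s0→{s0}; now {s0}.
Read '0': s0→{s4}; union {s4}; ε-closure = {s3, s4}.
Read '1': s3→{s0}, s4→{s3}; now {s0, s3}.
Read '0': s0→{s4}, s3→{s2}; union {s2, s4}; ε-closure = {s2, s3, s4}.
State s0 is not in {s2, s3, s4}.

No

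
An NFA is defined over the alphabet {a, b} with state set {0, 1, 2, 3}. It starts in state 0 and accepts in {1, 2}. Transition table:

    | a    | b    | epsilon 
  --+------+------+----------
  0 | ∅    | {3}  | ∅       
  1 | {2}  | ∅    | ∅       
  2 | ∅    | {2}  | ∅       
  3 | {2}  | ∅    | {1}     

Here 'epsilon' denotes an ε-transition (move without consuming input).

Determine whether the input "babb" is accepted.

Yes

Start in {0}.
Read 'b': 0→{3}; union {3}; ε-closure = {1, 3}.
Read 'a': 1→{2}, 3→{2}; now {2}.
Read 'b': 2→{2}; now {2}.
Read 'b': 2→{2}; now {2}.
The final set {2} contains the accepting state 2.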